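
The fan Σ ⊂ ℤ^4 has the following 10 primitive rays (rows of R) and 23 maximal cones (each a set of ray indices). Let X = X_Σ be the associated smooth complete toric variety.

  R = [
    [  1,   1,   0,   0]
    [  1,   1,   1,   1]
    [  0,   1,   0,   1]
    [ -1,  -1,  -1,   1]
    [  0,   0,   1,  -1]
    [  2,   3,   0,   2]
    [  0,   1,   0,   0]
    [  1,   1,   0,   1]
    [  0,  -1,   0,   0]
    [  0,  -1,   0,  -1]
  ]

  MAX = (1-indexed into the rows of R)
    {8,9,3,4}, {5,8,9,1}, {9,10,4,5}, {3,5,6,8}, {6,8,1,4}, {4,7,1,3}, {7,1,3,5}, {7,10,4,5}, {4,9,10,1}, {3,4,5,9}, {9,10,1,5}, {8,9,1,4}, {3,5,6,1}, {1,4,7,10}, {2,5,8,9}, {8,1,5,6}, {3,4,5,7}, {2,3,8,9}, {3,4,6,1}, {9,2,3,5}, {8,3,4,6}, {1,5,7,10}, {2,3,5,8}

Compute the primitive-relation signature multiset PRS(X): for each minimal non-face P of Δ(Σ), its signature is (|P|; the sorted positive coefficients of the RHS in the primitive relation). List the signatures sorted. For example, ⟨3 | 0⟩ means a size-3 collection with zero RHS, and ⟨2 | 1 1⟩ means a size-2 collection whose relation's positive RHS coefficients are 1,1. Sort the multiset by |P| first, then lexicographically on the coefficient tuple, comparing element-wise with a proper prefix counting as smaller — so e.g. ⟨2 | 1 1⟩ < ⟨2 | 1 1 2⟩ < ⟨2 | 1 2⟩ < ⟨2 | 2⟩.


18 minimal non-faces of Δ(Σ) (on 10 rays):

  P = {3,10}:  v_{3} + v_{10} = 0 ; sig = ⟨2 | 0⟩
  P = {7,9}:  v_{7} + v_{9} = 0 ; sig = ⟨2 | 0⟩
  P = {6,10}:  v_{6} + v_{10} = v_{1} + v_{8} ; sig = ⟨2 | 1 1⟩
  P = {7,8}:  v_{7} + v_{8} = v_{1} + v_{3} ; sig = ⟨2 | 1 1⟩
  P = {8,10}:  v_{8} + v_{10} = v_{1} + v_{9} ; sig = ⟨2 | 1 1⟩
  P = {2,7}:  v_{2} + v_{7} = v_{3} + v_{5} + v_{8} ; sig = ⟨2 | 1 1 1⟩
  P = {2,10}:  v_{2} + v_{10} = v_{5} + v_{8} + v_{9} ; sig = ⟨2 | 1 1 1⟩
  P = {2,6}:  v_{2} + v_{6} = v_{3} + v_{5} + 3·v_{8} ; sig = ⟨2 | 1 1 3⟩
  P = {1,2}:  v_{1} + v_{2} = v_{5} + 2·v_{8} ; sig = ⟨2 | 1 2⟩
  P = {6,9}:  v_{6} + v_{9} = 2·v_{8} ; sig = ⟨2 | 2⟩
  P = {2,4}:  v_{2} + v_{4} = 2·v_{3} + 2·v_{9} ; sig = ⟨2 | 2 2⟩
  P = {6,7}:  v_{6} + v_{7} = 2·v_{1} + 2·v_{3} ; sig = ⟨2 | 2 2⟩
  P = {1,4,5}:  v_{1} + v_{4} + v_{5} = 0 ; sig = ⟨3 | 0⟩
  P = {1,3,8}:  v_{1} + v_{3} + v_{8} = v_{6} ; sig = ⟨3 | 1⟩
  P = {1,3,9}:  v_{1} + v_{3} + v_{9} = v_{8} ; sig = ⟨3 | 1⟩
  P = {4,5,6}:  v_{4} + v_{5} + v_{6} = v_{3} + v_{8} ; sig = ⟨3 | 1 1⟩
  P = {4,5,8}:  v_{4} + v_{5} + v_{8} = v_{3} + v_{9} ; sig = ⟨3 | 1 1⟩
  P = {3,5,8,9}:  v_{3} + v_{5} + v_{8} + v_{9} = v_{2} ; sig = ⟨4 | 1⟩

Signatures (|P|; sorted positive RHS coefficients), sorted:
[⟨2 | 0⟩, ⟨2 | 0⟩, ⟨2 | 1 1⟩, ⟨2 | 1 1⟩, ⟨2 | 1 1⟩, ⟨2 | 1 1 1⟩, ⟨2 | 1 1 1⟩, ⟨2 | 1 1 3⟩, ⟨2 | 1 2⟩, ⟨2 | 2⟩, ⟨2 | 2 2⟩, ⟨2 | 2 2⟩, ⟨3 | 0⟩, ⟨3 | 1⟩, ⟨3 | 1⟩, ⟨3 | 1 1⟩, ⟨3 | 1 1⟩, ⟨4 | 1⟩]


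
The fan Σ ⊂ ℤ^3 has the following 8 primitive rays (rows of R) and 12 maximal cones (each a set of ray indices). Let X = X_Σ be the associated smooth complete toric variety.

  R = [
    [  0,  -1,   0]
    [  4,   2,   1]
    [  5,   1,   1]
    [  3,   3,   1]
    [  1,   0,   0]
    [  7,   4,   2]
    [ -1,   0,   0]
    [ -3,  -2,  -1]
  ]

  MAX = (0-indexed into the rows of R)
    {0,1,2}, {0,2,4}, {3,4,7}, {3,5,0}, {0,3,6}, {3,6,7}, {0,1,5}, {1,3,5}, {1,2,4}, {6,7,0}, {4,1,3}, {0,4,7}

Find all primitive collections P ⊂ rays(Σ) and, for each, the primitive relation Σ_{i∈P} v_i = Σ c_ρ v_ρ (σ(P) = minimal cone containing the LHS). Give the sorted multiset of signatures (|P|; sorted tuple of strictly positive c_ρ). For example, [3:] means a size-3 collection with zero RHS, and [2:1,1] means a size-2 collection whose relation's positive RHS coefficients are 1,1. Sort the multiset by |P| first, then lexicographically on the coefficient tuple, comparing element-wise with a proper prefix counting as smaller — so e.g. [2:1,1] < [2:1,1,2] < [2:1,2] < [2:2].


The 14 primitive collections of Σ (r=8, n=3):

  P = {4,6}:  v_{4} + v_{6} = 0  →  sig = [2:]
  P = {1,7}:  v_{1} + v_{7} = v_{4}  →  sig = [2:1]
  P = {5,7}:  v_{5} + v_{7} = v_{1}  →  sig = [2:1]
  P = {1,6}:  v_{1} + v_{6} = v_{0} + v_{3}  →  sig = [2:1,1]
  P = {2,6}:  v_{2} + v_{6} = v_{0} + v_{1}  →  sig = [2:1,1]
  P = {2,7}:  v_{2} + v_{7} = v_{0} + 2·v_{4}  →  sig = [2:1,2]
  P = {2,5}:  v_{2} + v_{5} = v_{0} + 3·v_{1}  →  sig = [2:1,3]
  P = {2,3}:  v_{2} + v_{3} = 2·v_{1}  →  sig = [2:2]
  P = {4,5}:  v_{4} + v_{5} = 2·v_{1}  →  sig = [2:2]
  P = {5,6}:  v_{5} + v_{6} = 2·v_{0} + 2·v_{3}  →  sig = [2:2,2]
  P = {0,3,7}:  v_{0} + v_{3} + v_{7} = 0  →  sig = [3:]
  P = {0,1,3}:  v_{0} + v_{1} + v_{3} = v_{5}  →  sig = [3:1]
  P = {0,1,4}:  v_{0} + v_{1} + v_{4} = v_{2}  →  sig = [3:1]
  P = {0,3,4}:  v_{0} + v_{3} + v_{4} = v_{1}  →  sig = [3:1]

Hence PRS(X_Σ) =
{ [2:],  [2:1] ×2,  [2:1,1] ×2,  [2:1,2],  [2:1,3],  [2:2] ×2,  [2:2,2],  [3:],  [3:1] ×3 }


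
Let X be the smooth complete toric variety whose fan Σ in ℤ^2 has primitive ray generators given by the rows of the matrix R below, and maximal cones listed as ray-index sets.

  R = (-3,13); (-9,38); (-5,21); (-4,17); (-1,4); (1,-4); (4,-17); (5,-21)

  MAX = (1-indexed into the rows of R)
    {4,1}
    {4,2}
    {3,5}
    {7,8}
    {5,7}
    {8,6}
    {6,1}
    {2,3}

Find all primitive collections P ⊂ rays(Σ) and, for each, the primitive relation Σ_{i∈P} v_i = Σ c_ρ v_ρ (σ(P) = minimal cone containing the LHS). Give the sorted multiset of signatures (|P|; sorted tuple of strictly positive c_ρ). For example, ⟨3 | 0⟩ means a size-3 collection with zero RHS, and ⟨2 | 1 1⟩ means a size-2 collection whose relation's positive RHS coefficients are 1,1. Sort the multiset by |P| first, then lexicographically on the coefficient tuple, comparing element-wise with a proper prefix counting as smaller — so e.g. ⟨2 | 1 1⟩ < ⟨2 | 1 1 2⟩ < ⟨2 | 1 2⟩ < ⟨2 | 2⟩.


Σ has 20 primitive collections:

  P = {3,8}:  v_{3} + v_{8} = 0 ; sig = ⟨2 | 0⟩
  P = {4,7}:  v_{4} + v_{7} = 0 ; sig = ⟨2 | 0⟩
  P = {5,6}:  v_{5} + v_{6} = 0 ; sig = ⟨2 | 0⟩
  P = {1,5}:  v_{1} + v_{5} = v_{4} ; sig = ⟨2 | 1⟩
  P = {1,7}:  v_{1} + v_{7} = v_{6} ; sig = ⟨2 | 1⟩
  P = {2,7}:  v_{2} + v_{7} = v_{3} ; sig = ⟨2 | 1⟩
  P = {2,8}:  v_{2} + v_{8} = v_{4} ; sig = ⟨2 | 1⟩
  P = {3,4}:  v_{3} + v_{4} = v_{2} ; sig = ⟨2 | 1⟩
  P = {3,6}:  v_{3} + v_{6} = v_{4} ; sig = ⟨2 | 1⟩
  P = {3,7}:  v_{3} + v_{7} = v_{5} ; sig = ⟨2 | 1⟩
  P = {4,5}:  v_{4} + v_{5} = v_{3} ; sig = ⟨2 | 1⟩
  P = {4,6}:  v_{4} + v_{6} = v_{1} ; sig = ⟨2 | 1⟩
  P = {4,8}:  v_{4} + v_{8} = v_{6} ; sig = ⟨2 | 1⟩
  P = {5,8}:  v_{5} + v_{8} = v_{7} ; sig = ⟨2 | 1⟩
  P = {6,7}:  v_{6} + v_{7} = v_{8} ; sig = ⟨2 | 1⟩
  P = {1,3}:  v_{1} + v_{3} = 2·v_{4} ; sig = ⟨2 | 2⟩
  P = {1,8}:  v_{1} + v_{8} = 2·v_{6} ; sig = ⟨2 | 2⟩
  P = {2,5}:  v_{2} + v_{5} = 2·v_{3} ; sig = ⟨2 | 2⟩
  P = {2,6}:  v_{2} + v_{6} = 2·v_{4} ; sig = ⟨2 | 2⟩
  P = {1,2}:  v_{1} + v_{2} = 3·v_{4} ; sig = ⟨2 | 3⟩

Hence PRS(X_Σ) =
    |P|=2: 20 collections, coeffs (), (), (), (1), (1), (1), (1), (1), (1), (1), (1), (1), (1), (1), (1), (2), (2), (2), (2), (3)


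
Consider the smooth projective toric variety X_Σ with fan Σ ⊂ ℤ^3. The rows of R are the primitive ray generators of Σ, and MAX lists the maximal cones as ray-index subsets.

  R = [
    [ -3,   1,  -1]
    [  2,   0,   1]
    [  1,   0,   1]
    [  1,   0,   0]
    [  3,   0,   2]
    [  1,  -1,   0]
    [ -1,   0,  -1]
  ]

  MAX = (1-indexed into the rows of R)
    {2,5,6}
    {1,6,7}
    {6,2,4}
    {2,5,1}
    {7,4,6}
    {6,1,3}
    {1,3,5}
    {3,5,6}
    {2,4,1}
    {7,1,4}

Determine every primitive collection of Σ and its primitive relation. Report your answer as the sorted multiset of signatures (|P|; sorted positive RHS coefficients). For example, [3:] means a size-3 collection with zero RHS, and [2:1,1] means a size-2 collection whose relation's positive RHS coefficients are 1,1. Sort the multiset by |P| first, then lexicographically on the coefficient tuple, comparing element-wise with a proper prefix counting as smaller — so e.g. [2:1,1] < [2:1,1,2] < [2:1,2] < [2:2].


The 9 primitive collections of Σ (r=7, n=3):

  P={3,7}:  v_{3} + v_{7} = 0  ⟹  sig = [2:]
  P={2,3}:  v_{2} + v_{3} = v_{5}  ⟹  sig = [2:1]
  P={2,7}:  v_{2} + v_{7} = v_{4}  ⟹  sig = [2:1]
  P={3,4}:  v_{3} + v_{4} = v_{2}  ⟹  sig = [2:1]
  P={5,7}:  v_{5} + v_{7} = v_{2}  ⟹  sig = [2:1]
  P={4,5}:  v_{4} + v_{5} = 2·v_{2}  ⟹  sig = [2:2]
  P={1,2,6}:  v_{1} + v_{2} + v_{6} = 0  ⟹  sig = [3:]
  P={1,4,6}:  v_{1} + v_{4} + v_{6} = v_{7}  ⟹  sig = [3:1]
  P={1,5,6}:  v_{1} + v_{5} + v_{6} = v_{3}  ⟹  sig = [3:1]

Signatures (|P|; sorted positive RHS coefficients), sorted:
{ [2:],  [2:1] ×4,  [2:2],  [3:],  [3:1] ×2 }


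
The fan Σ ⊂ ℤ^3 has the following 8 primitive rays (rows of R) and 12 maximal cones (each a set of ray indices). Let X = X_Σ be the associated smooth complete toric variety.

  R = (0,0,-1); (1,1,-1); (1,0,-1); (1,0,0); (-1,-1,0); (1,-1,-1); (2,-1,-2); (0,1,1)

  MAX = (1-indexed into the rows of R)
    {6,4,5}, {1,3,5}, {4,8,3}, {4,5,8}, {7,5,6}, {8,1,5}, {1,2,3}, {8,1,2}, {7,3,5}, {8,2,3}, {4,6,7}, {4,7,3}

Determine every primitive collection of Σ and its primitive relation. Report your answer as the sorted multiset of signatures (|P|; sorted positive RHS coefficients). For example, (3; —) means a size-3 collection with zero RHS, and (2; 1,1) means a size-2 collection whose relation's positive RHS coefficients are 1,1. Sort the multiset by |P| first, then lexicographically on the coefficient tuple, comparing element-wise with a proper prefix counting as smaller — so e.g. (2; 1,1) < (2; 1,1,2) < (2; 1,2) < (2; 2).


The 14 primitive collections of Σ (r=8, n=3):

  P = {1,4}:  v_{1} + v_{4} = v_{3}  →  sig = (2; 1)
  P = {2,5}:  v_{2} + v_{5} = v_{1}  →  sig = (2; 1)
  P = {3,6}:  v_{3} + v_{6} = v_{7}  →  sig = (2; 1)
  P = {6,8}:  v_{6} + v_{8} = v_{4}  →  sig = (2; 1)
  P = {7,8}:  v_{7} + v_{8} = v_{3} + v_{4}  →  sig = (2; 1,1)
  P = {1,6}:  v_{1} + v_{6} = 2·v_{3} + v_{5}  →  sig = (2; 1,2)
  P = {2,4}:  v_{2} + v_{4} = 2·v_{3} + v_{8}  →  sig = (2; 1,2)
  P = {1,7}:  v_{1} + v_{7} = 3·v_{3} + v_{5}  →  sig = (2; 1,3)
  P = {2,6}:  v_{2} + v_{6} = 2·v_{3}  →  sig = (2; 2)
  P = {2,7}:  v_{2} + v_{7} = 3·v_{3}  →  sig = (2; 3)
  P = {3,5,8}:  v_{3} + v_{5} + v_{8} = 0  →  sig = (3; —)
  P = {1,3,8}:  v_{1} + v_{3} + v_{8} = v_{2}  →  sig = (3; 1)
  P = {3,4,5}:  v_{3} + v_{4} + v_{5} = v_{6}  →  sig = (3; 1)
  P = {4,5,7}:  v_{4} + v_{5} + v_{7} = 2·v_{6}  →  sig = (3; 2)

Signatures (|P|; sorted positive RHS coefficients), sorted:
    (2; 1)
    (2; 1)
    (2; 1)
    (2; 1)
    (2; 1,1)
    (2; 1,2)
    (2; 1,2)
    (2; 1,3)
    (2; 2)
    (2; 3)
    (3; —)
    (3; 1)
    (3; 1)
    (3; 2)


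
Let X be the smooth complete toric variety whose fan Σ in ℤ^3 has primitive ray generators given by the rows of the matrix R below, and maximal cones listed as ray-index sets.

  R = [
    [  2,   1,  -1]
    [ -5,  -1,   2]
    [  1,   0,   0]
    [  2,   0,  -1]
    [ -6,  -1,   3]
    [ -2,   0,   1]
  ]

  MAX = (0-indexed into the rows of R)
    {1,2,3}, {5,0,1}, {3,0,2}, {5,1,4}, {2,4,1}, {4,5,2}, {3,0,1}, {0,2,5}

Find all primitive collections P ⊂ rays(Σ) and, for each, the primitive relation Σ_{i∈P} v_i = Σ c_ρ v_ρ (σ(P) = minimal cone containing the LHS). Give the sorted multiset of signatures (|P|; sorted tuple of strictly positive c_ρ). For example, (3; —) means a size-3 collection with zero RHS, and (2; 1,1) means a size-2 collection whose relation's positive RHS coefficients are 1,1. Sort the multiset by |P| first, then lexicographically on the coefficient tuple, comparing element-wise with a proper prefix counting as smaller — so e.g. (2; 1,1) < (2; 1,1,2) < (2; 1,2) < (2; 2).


5 collections generate NE(X_Σ); each relation:

  P={3,5}:  v_{3} + v_{5} = 0 — sig = (2; —)
  P={3,4}:  v_{3} + v_{4} = v_{1} + v_{2} — sig = (2; 1,1)
  P={0,4}:  v_{0} + v_{4} = 2·v_{5} — sig = (2; 2)
  P={0,1,2}:  v_{0} + v_{1} + v_{2} = v_{5} — sig = (3; 1)
  P={1,2,5}:  v_{1} + v_{2} + v_{5} = v_{4} — sig = (3; 1)

so the primitive-relation signature multiset is
    (2; —)
    (2; 1,1)
    (2; 2)
    (3; 1)
    (3; 1)


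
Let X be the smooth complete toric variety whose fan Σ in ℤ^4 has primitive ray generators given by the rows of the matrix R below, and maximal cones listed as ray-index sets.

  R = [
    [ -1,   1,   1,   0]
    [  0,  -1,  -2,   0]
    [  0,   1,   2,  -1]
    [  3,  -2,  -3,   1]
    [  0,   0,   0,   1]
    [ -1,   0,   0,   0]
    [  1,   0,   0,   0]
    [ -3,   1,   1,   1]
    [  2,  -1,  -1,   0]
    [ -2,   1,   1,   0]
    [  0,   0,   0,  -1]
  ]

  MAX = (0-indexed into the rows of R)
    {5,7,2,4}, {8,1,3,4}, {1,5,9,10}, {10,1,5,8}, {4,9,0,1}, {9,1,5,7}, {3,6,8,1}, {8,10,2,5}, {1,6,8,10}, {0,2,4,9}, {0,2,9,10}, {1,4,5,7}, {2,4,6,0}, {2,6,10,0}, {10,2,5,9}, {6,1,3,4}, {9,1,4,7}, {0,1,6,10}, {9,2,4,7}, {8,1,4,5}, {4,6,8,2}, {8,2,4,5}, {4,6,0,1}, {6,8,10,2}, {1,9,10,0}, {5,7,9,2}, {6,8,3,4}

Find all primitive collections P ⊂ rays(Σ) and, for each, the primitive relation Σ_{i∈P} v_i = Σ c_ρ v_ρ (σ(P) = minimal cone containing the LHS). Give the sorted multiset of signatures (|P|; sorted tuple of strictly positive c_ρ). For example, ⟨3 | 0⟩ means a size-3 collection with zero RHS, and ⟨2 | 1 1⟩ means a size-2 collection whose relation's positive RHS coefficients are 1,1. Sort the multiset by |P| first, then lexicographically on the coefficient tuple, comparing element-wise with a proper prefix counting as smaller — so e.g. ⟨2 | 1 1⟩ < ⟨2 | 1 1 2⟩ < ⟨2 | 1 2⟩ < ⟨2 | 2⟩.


Σ has 19 primitive collections:

  • {4,10}:  v_{4} + v_{10} = 0  ⇒ sig = ⟨2 | 0⟩
  • {5,6}:  v_{5} + v_{6} = 0  ⇒ sig = ⟨2 | 0⟩
  • {8,9}:  v_{8} + v_{9} = 0  ⇒ sig = ⟨2 | 0⟩
  • {0,5}:  v_{0} + v_{5} = v_{9}  ⇒ sig = ⟨2 | 1⟩
  • {0,8}:  v_{0} + v_{8} = v_{6}  ⇒ sig = ⟨2 | 1⟩
  • {1,2}:  v_{1} + v_{2} = v_{10}  ⇒ sig = ⟨2 | 1⟩
  • {6,9}:  v_{6} + v_{9} = v_{0}  ⇒ sig = ⟨2 | 1⟩
  • {2,3}:  v_{2} + v_{3} = v_{6} + v_{8}  ⇒ sig = ⟨2 | 1 1⟩
  • {6,7}:  v_{6} + v_{7} = v_{4} + v_{9}  ⇒ sig = ⟨2 | 1 1⟩
  • {7,8}:  v_{7} + v_{8} = v_{4} + v_{5}  ⇒ sig = ⟨2 | 1 1⟩
  • {7,10}:  v_{7} + v_{10} = v_{5} + v_{9}  ⇒ sig = ⟨2 | 1 1⟩
  • {3,5}:  v_{3} + v_{5} = v_{1} + v_{4} + v_{8}  ⇒ sig = ⟨2 | 1 1 1⟩
  • {3,9}:  v_{3} + v_{9} = v_{1} + v_{4} + v_{6}  ⇒ sig = ⟨2 | 1 1 1⟩
  • {3,10}:  v_{3} + v_{10} = v_{1} + v_{6} + v_{8}  ⇒ sig = ⟨2 | 1 1 1⟩
  • {0,3}:  v_{0} + v_{3} = v_{1} + v_{4} + 2·v_{6}  ⇒ sig = ⟨2 | 1 1 2⟩
  • {0,7}:  v_{0} + v_{7} = v_{4} + 2·v_{9}  ⇒ sig = ⟨2 | 1 2⟩
  • {3,7}:  v_{3} + v_{7} = v_{1} + 2·v_{4}  ⇒ sig = ⟨2 | 1 2⟩
  • {4,5,9}:  v_{4} + v_{5} + v_{9} = v_{7}  ⇒ sig = ⟨3 | 1⟩
  • {1,4,6,8}:  v_{1} + v_{4} + v_{6} + v_{8} = v_{3}  ⇒ sig = ⟨4 | 1⟩

Signatures (|P|; sorted positive RHS coefficients), sorted:
{ ⟨2 | 0⟩ ×3,  ⟨2 | 1⟩ ×4,  ⟨2 | 1 1⟩ ×4,  ⟨2 | 1 1 1⟩ ×3,  ⟨2 | 1 1 2⟩,  ⟨2 | 1 2⟩ ×2,  ⟨3 | 1⟩,  ⟨4 | 1⟩ }


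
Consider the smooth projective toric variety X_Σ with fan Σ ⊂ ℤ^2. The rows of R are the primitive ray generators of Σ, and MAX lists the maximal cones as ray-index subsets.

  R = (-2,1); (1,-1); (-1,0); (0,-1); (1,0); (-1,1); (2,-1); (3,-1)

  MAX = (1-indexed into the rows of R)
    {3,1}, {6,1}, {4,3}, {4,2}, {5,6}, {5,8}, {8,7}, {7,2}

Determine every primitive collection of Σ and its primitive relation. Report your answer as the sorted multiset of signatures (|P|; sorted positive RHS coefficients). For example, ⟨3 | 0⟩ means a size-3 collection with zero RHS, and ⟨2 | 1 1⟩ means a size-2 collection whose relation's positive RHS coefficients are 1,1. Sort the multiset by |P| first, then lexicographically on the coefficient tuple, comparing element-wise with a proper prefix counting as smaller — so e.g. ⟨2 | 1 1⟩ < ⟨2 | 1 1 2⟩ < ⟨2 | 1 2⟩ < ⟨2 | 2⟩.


20 minimal non-faces of Δ(Σ) (on 8 rays):

  P={1,7}:  v_{1} + v_{7} = 0 ; sig = ⟨2 | 0⟩
  P={2,6}:  v_{2} + v_{6} = 0 ; sig = ⟨2 | 0⟩
  P={3,5}:  v_{3} + v_{5} = 0 ; sig = ⟨2 | 0⟩
  P={1,2}:  v_{1} + v_{2} = v_{3} ; sig = ⟨2 | 1⟩
  P={1,5}:  v_{1} + v_{5} = v_{6} ; sig = ⟨2 | 1⟩
  P={1,8}:  v_{1} + v_{8} = v_{5} ; sig = ⟨2 | 1⟩
  P={2,3}:  v_{2} + v_{3} = v_{4} ; sig = ⟨2 | 1⟩
  P={2,5}:  v_{2} + v_{5} = v_{7} ; sig = ⟨2 | 1⟩
  P={3,6}:  v_{3} + v_{6} = v_{1} ; sig = ⟨2 | 1⟩
  P={3,7}:  v_{3} + v_{7} = v_{2} ; sig = ⟨2 | 1⟩
  P={3,8}:  v_{3} + v_{8} = v_{7} ; sig = ⟨2 | 1⟩
  P={4,5}:  v_{4} + v_{5} = v_{2} ; sig = ⟨2 | 1⟩
  P={4,6}:  v_{4} + v_{6} = v_{3} ; sig = ⟨2 | 1⟩
  P={5,7}:  v_{5} + v_{7} = v_{8} ; sig = ⟨2 | 1⟩
  P={6,7}:  v_{6} + v_{7} = v_{5} ; sig = ⟨2 | 1⟩
  P={4,8}:  v_{4} + v_{8} = v_{2} + v_{7} ; sig = ⟨2 | 1 1⟩
  P={1,4}:  v_{1} + v_{4} = 2·v_{3} ; sig = ⟨2 | 2⟩
  P={2,8}:  v_{2} + v_{8} = 2·v_{7} ; sig = ⟨2 | 2⟩
  P={4,7}:  v_{4} + v_{7} = 2·v_{2} ; sig = ⟨2 | 2⟩
  P={6,8}:  v_{6} + v_{8} = 2·v_{5} ; sig = ⟨2 | 2⟩

Sorted signature multiset PRS(X):
    |P|=2: 20 collections, coeffs (), (), (), (1), (1), (1), (1), (1), (1), (1), (1), (1), (1), (1), (1), (1,1), (2), (2), (2), (2)


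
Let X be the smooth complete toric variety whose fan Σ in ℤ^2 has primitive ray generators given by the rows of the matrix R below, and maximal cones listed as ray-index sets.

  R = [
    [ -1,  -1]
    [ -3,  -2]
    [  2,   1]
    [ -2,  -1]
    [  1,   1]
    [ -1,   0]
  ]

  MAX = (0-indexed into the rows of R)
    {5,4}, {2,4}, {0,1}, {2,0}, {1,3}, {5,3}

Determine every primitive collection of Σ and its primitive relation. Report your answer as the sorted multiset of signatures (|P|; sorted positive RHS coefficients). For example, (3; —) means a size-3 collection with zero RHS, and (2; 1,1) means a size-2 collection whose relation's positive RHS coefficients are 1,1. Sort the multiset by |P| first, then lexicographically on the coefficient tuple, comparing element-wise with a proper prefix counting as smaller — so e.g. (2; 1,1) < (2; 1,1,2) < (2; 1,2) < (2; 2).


9 minimal non-faces of Δ(Σ) (on 6 rays):

  {0,4}:  v_{0} + v_{4} = 0  ⟹  sig = (2; —)
  {2,3}:  v_{2} + v_{3} = 0  ⟹  sig = (2; —)
  {0,3}:  v_{0} + v_{3} = v_{1}  ⟹  sig = (2; 1)
  {0,5}:  v_{0} + v_{5} = v_{3}  ⟹  sig = (2; 1)
  {1,2}:  v_{1} + v_{2} = v_{0}  ⟹  sig = (2; 1)
  {1,4}:  v_{1} + v_{4} = v_{3}  ⟹  sig = (2; 1)
  {2,5}:  v_{2} + v_{5} = v_{4}  ⟹  sig = (2; 1)
  {3,4}:  v_{3} + v_{4} = v_{5}  ⟹  sig = (2; 1)
  {1,5}:  v_{1} + v_{5} = 2·v_{3}  ⟹  sig = (2; 2)

Signatures (|P|; sorted positive RHS coefficients), sorted:
    (2; —)
    (2; —)
    (2; 1)
    (2; 1)
    (2; 1)
    (2; 1)
    (2; 1)
    (2; 1)
    (2; 2)


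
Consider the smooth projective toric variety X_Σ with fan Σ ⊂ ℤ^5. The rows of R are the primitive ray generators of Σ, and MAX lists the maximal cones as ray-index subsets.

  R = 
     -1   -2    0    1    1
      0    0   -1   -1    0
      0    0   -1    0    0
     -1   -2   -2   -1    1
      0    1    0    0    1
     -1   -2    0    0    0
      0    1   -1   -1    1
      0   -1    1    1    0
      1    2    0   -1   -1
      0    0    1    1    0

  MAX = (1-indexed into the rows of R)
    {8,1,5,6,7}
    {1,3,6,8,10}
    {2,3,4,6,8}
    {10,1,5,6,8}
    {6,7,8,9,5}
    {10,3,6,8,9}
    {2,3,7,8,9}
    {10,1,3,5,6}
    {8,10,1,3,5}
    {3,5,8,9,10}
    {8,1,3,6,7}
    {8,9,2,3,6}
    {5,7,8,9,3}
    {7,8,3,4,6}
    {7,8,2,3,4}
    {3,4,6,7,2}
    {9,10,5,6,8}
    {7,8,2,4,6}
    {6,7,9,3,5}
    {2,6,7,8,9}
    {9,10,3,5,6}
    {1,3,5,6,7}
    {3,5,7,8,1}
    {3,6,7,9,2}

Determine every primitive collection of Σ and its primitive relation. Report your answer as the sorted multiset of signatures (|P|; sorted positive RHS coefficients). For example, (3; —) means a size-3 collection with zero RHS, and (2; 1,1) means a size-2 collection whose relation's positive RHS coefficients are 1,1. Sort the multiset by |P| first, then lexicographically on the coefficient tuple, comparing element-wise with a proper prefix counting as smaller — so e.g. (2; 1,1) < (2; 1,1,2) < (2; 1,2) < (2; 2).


Minimal non-faces — 12 found among 10 rays, 24 max cones:

  {1,9}:  v_{1} + v_{9} = 0  →  sig = (2; —)
  {2,10}:  v_{2} + v_{10} = 0  →  sig = (2; —)
  {2,5}:  v_{2} + v_{5} = v_{7}  →  sig = (2; 1)
  {7,10}:  v_{7} + v_{10} = v_{5}  →  sig = (2; 1)
  {1,2}:  v_{1} + v_{2} = v_{3} + v_{6} + v_{7} + v_{8}  →  sig = (2; 1,1,1,1)
  {4,10}:  v_{4} + v_{10} = v_{3} + v_{6} + v_{7} + v_{8}  →  sig = (2; 1,1,1,1)
  {4,5}:  v_{4} + v_{5} = v_{3} + v_{6} + 2·v_{7} + v_{8}  →  sig = (2; 1,1,1,2)
  {4,9}:  v_{4} + v_{9} = 2·v_{2}  →  sig = (2; 2)
  {1,4}:  v_{1} + v_{4} = 2·v_{3} + 2·v_{6} + 2·v_{7} + 2·v_{8}  →  sig = (2; 2,2,2,2)
  {3,5,6,8}:  v_{3} + v_{5} + v_{6} + v_{8} = v_{1}  →  sig = (4; 1)
  {2,3,6,7,8}:  v_{2} + v_{3} + v_{6} + v_{7} + v_{8} = v_{4}  →  sig = (5; 1)
  {3,6,7,8,9}:  v_{3} + v_{6} + v_{7} + v_{8} + v_{9} = v_{2}  →  sig = (5; 1)

so the primitive-relation signature multiset is
[(2; —), (2; —), (2; 1), (2; 1), (2; 1,1,1,1), (2; 1,1,1,1), (2; 1,1,1,2), (2; 2), (2; 2,2,2,2), (4; 1), (5; 1), (5; 1)]


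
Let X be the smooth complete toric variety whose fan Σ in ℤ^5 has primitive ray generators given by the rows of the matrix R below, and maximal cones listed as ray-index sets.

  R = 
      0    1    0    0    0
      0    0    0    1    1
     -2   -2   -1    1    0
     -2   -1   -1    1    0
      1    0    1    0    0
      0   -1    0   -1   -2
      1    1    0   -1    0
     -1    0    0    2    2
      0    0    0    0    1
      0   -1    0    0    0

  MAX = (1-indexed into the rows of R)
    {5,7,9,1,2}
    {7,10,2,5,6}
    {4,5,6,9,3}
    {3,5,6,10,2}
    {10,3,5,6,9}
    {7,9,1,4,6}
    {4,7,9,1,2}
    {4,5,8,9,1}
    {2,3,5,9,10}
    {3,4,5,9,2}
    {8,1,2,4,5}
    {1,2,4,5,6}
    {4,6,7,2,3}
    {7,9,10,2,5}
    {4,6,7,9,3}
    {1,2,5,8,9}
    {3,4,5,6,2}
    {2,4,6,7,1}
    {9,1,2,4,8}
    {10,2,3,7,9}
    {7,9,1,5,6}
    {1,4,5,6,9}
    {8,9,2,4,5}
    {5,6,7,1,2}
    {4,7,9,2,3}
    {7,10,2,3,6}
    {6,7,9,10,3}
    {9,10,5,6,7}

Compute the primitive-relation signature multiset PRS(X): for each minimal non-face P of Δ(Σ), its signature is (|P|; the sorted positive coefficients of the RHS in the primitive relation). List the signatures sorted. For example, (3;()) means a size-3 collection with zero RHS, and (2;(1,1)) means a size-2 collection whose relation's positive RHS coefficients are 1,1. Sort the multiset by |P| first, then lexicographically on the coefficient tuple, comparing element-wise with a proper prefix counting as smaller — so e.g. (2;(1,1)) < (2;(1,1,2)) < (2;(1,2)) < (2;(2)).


Δ(Σ) — 10 vertices, 11 min non-faces:

  P = {1,10}:  v_{1} + v_{10} = 0  →  sig = (2;())
  P = {1,3}:  v_{1} + v_{3} = v_{4}  →  sig = (2;(1))
  P = {4,10}:  v_{4} + v_{10} = v_{3}  →  sig = (2;(1))
  P = {6,8}:  v_{6} + v_{8} = v_{4} + v_{5}  →  sig = (2;(1,1))
  P = {7,8}:  v_{7} + v_{8} = v_{1} + v_{2} + v_{9}  →  sig = (2;(1,1,1))
  P = {8,10}:  v_{8} + v_{10} = v_{2} + v_{4} + v_{5} + v_{9}  →  sig = (2;(1,1,1,1))
  P = {3,8}:  v_{3} + v_{8} = v_{2} + 2·v_{4} + v_{5} + v_{9}  →  sig = (2;(1,1,1,2))
  P = {4,5,7}:  v_{4} + v_{5} + v_{7} = 0  →  sig = (3;())
  P = {2,6,9}:  v_{2} + v_{6} + v_{9} = v_{10}  →  sig = (3;(1))
  P = {3,5,7}:  v_{3} + v_{5} + v_{7} = v_{10}  →  sig = (3;(1))
  P = {1,2,4,5,9}:  v_{1} + v_{2} + v_{4} + v_{5} + v_{9} = v_{8}  →  sig = (5;(1))

Sorted signature multiset PRS(X):
{ (2;()),  (2;(1)) ×2,  (2;(1,1)),  (2;(1,1,1)),  (2;(1,1,1,1)),  (2;(1,1,1,2)),  (3;()),  (3;(1)) ×2,  (5;(1)) }


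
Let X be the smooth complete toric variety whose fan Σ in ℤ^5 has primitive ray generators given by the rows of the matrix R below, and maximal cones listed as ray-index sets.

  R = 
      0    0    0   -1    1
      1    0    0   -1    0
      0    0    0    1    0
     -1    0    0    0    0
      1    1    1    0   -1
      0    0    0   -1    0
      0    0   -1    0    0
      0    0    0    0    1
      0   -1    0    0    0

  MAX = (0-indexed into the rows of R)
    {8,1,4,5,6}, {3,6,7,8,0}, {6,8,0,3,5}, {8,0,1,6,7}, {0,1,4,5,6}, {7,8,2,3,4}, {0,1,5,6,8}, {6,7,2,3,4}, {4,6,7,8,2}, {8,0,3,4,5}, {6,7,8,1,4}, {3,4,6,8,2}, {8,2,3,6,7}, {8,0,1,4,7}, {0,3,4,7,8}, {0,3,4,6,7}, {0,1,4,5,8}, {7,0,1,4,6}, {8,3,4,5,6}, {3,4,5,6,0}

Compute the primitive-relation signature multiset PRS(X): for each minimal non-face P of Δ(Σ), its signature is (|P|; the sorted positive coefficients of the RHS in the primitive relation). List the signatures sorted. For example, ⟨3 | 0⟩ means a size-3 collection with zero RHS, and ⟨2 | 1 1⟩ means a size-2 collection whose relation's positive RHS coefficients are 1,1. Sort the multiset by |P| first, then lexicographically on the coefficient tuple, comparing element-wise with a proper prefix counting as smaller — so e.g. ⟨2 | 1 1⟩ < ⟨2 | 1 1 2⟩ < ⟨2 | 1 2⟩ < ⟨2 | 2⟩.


Δ(Σ) — 9 vertices, 7 min non-faces:

  P={2,5}:  v_{2} + v_{5} = 0 — sig = ⟨2 | 0⟩
  P={0,2}:  v_{0} + v_{2} = v_{7} — sig = ⟨2 | 1⟩
  P={1,3}:  v_{1} + v_{3} = v_{5} — sig = ⟨2 | 1⟩
  P={5,7}:  v_{5} + v_{7} = v_{0} — sig = ⟨2 | 1⟩
  P={1,2}:  v_{1} + v_{2} = v_{4} + v_{6} + v_{7} + v_{8} — sig = ⟨2 | 1 1 1 1⟩
  P={0,4,6,8}:  v_{0} + v_{4} + v_{6} + v_{8} = v_{1} — sig = ⟨4 | 1⟩
  P={3,4,6,7,8}:  v_{3} + v_{4} + v_{6} + v_{7} + v_{8} = 0 — sig = ⟨5 | 0⟩

Hence PRS(X_Σ) =
    ⟨2 | 0⟩
    ⟨2 | 1⟩
    ⟨2 | 1⟩
    ⟨2 | 1⟩
    ⟨2 | 1 1 1 1⟩
    ⟨4 | 1⟩
    ⟨5 | 0⟩


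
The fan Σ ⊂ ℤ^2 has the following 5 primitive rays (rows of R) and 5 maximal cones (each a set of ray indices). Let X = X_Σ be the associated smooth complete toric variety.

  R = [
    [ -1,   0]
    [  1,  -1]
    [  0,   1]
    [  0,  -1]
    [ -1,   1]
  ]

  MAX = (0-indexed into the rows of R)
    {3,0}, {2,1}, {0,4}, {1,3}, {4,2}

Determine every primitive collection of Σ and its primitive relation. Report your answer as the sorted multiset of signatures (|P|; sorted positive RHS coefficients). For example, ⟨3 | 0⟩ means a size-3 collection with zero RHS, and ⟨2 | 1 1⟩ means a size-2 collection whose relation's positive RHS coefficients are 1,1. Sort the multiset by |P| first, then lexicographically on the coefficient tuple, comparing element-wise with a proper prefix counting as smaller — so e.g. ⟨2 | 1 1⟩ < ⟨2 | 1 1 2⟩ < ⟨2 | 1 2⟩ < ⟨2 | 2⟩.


Primitive collections (5):

  {1,4}:  v_{1} + v_{4} = 0 ; sig = ⟨2 | 0⟩
  {2,3}:  v_{2} + v_{3} = 0 ; sig = ⟨2 | 0⟩
  {0,1}:  v_{0} + v_{1} = v_{3} ; sig = ⟨2 | 1⟩
  {0,2}:  v_{0} + v_{2} = v_{4} ; sig = ⟨2 | 1⟩
  {3,4}:  v_{3} + v_{4} = v_{0} ; sig = ⟨2 | 1⟩

Hence PRS(X_Σ) =
    ⟨2 | 0⟩
    ⟨2 | 0⟩
    ⟨2 | 1⟩
    ⟨2 | 1⟩
    ⟨2 | 1⟩


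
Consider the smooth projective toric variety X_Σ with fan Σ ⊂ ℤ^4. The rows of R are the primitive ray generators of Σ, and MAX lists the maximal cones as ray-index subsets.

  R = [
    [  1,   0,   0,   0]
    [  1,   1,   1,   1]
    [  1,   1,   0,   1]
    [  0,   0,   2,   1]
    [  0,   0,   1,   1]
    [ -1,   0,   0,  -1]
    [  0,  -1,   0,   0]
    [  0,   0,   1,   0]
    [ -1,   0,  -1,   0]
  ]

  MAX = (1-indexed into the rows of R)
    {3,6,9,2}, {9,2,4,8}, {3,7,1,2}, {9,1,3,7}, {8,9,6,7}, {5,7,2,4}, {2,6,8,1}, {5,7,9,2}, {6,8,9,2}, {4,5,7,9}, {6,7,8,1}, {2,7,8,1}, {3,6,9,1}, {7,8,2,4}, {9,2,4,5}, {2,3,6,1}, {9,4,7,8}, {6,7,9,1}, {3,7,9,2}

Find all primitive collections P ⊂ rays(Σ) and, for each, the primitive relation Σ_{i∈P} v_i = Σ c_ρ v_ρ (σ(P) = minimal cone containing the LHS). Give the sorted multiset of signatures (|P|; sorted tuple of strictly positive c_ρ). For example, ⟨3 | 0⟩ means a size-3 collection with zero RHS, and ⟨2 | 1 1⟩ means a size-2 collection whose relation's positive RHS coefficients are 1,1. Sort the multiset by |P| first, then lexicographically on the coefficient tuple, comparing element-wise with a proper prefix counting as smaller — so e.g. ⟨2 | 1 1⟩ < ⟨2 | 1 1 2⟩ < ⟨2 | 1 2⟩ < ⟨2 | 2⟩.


|primitive collections| = 14. Relations:

  P = {3,8}:  v_{3} + v_{8} = v_{2}  ⟹  sig = ⟨2 | 1⟩
  P = {5,8}:  v_{5} + v_{8} = v_{4}  ⟹  sig = ⟨2 | 1⟩
  P = {1,5}:  v_{1} + v_{5} = v_{2} + v_{7}  ⟹  sig = ⟨2 | 1 1⟩
  P = {3,4}:  v_{3} + v_{4} = v_{2} + v_{5}  ⟹  sig = ⟨2 | 1 1⟩
  P = {1,4}:  v_{1} + v_{4} = v_{2} + v_{7} + v_{8}  ⟹  sig = ⟨2 | 1 1 1⟩
  P = {3,5}:  v_{3} + v_{5} = 2·v_{2} + v_{7} + v_{9}  ⟹  sig = ⟨2 | 1 1 2⟩
  P = {5,6}:  v_{5} + v_{6} = 2·v_{8} + v_{9}  ⟹  sig = ⟨2 | 1 2⟩
  P = {4,6}:  v_{4} + v_{6} = 3·v_{8} + v_{9}  ⟹  sig = ⟨2 | 1 3⟩
  P = {1,8,9}:  v_{1} + v_{8} + v_{9} = 0  ⟹  sig = ⟨3 | 0⟩
  P = {3,6,7}:  v_{3} + v_{6} + v_{7} = 0  ⟹  sig = ⟨3 | 0⟩
  P = {1,2,9}:  v_{1} + v_{2} + v_{9} = v_{3}  ⟹  sig = ⟨3 | 1⟩
  P = {2,6,7}:  v_{2} + v_{6} + v_{7} = v_{8}  ⟹  sig = ⟨3 | 1⟩
  P = {2,7,8,9}:  v_{2} + v_{7} + v_{8} + v_{9} = v_{5}  ⟹  sig = ⟨4 | 1⟩
  P = {2,4,7,9}:  v_{2} + v_{4} + v_{7} + v_{9} = 2·v_{5}  ⟹  sig = ⟨4 | 2⟩

Signatures (|P|; sorted positive RHS coefficients), sorted:
[⟨2 | 1⟩, ⟨2 | 1⟩, ⟨2 | 1 1⟩, ⟨2 | 1 1⟩, ⟨2 | 1 1 1⟩, ⟨2 | 1 1 2⟩, ⟨2 | 1 2⟩, ⟨2 | 1 3⟩, ⟨3 | 0⟩, ⟨3 | 0⟩, ⟨3 | 1⟩, ⟨3 | 1⟩, ⟨4 | 1⟩, ⟨4 | 2⟩]


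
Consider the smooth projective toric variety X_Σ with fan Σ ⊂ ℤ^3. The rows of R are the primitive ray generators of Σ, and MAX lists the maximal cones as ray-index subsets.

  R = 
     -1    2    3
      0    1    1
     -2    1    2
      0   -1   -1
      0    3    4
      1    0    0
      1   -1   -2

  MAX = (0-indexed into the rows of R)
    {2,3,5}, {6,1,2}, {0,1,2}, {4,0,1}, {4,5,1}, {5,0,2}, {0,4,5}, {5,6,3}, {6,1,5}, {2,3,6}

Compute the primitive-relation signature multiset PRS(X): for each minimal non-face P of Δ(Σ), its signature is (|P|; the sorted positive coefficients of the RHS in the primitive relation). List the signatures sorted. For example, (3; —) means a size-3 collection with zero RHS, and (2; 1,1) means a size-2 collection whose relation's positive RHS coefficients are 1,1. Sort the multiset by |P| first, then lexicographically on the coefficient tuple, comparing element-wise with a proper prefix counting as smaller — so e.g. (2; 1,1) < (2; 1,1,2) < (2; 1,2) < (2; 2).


Minimal non-faces — 9 found among 7 rays, 10 max cones:

  • {1,3}:  v_{1} + v_{3} = 0  so sig = (2; —)
  • {0,6}:  v_{0} + v_{6} = v_{1}  so sig = (2; 1)
  • {0,3}:  v_{0} + v_{3} = v_{2} + v_{5}  so sig = (2; 1,1)
  • {3,4}:  v_{3} + v_{4} = v_{0} + v_{5}  so sig = (2; 1,1)
  • {4,6}:  v_{4} + v_{6} = 2·v_{1} + v_{5}  so sig = (2; 1,2)
  • {2,4}:  v_{2} + v_{4} = 2·v_{0}  so sig = (2; 2)
  • {2,5,6}:  v_{2} + v_{5} + v_{6} = 0  so sig = (3; —)
  • {0,1,5}:  v_{0} + v_{1} + v_{5} = v_{4}  so sig = (3; 1)
  • {1,2,5}:  v_{1} + v_{2} + v_{5} = v_{0}  so sig = (3; 1)

Hence PRS(X_Σ) =
    (2; —)
    (2; 1)
    (2; 1,1)
    (2; 1,1)
    (2; 1,2)
    (2; 2)
    (3; —)
    (3; 1)
    (3; 1)


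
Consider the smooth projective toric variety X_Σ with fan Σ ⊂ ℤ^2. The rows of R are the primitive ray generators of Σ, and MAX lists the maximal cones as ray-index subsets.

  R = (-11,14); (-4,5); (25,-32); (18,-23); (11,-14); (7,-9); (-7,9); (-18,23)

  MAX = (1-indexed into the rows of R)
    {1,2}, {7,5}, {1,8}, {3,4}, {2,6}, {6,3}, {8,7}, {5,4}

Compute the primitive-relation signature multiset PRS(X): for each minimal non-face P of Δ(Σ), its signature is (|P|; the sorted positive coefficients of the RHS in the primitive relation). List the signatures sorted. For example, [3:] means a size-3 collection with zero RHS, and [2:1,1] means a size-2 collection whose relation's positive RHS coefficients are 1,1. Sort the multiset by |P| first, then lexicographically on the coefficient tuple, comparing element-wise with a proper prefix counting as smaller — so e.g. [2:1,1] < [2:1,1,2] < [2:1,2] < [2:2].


|primitive collections| = 20. Relations:

  P = {1,5}:  v_{1} + v_{5} = 0  so sig = [2:]
  P = {4,8}:  v_{4} + v_{8} = 0  so sig = [2:]
  P = {6,7}:  v_{6} + v_{7} = 0  so sig = [2:]
  P = {1,4}:  v_{1} + v_{4} = v_{6}  so sig = [2:1]
  P = {1,6}:  v_{1} + v_{6} = v_{2}  so sig = [2:1]
  P = {1,7}:  v_{1} + v_{7} = v_{8}  so sig = [2:1]
  P = {2,5}:  v_{2} + v_{5} = v_{6}  so sig = [2:1]
  P = {2,7}:  v_{2} + v_{7} = v_{1}  so sig = [2:1]
  P = {3,7}:  v_{3} + v_{7} = v_{4}  so sig = [2:1]
  P = {3,8}:  v_{3} + v_{8} = v_{6}  so sig = [2:1]
  P = {4,6}:  v_{4} + v_{6} = v_{3}  so sig = [2:1]
  P = {4,7}:  v_{4} + v_{7} = v_{5}  so sig = [2:1]
  P = {5,6}:  v_{5} + v_{6} = v_{4}  so sig = [2:1]
  P = {5,8}:  v_{5} + v_{8} = v_{7}  so sig = [2:1]
  P = {6,8}:  v_{6} + v_{8} = v_{1}  so sig = [2:1]
  P = {1,3}:  v_{1} + v_{3} = 2·v_{6}  so sig = [2:2]
  P = {2,4}:  v_{2} + v_{4} = 2·v_{6}  so sig = [2:2]
  P = {2,8}:  v_{2} + v_{8} = 2·v_{1}  so sig = [2:2]
  P = {3,5}:  v_{3} + v_{5} = 2·v_{4}  so sig = [2:2]
  P = {2,3}:  v_{2} + v_{3} = 3·v_{6}  so sig = [2:3]

Hence PRS(X_Σ) =
[[2:], [2:], [2:], [2:1], [2:1], [2:1], [2:1], [2:1], [2:1], [2:1], [2:1], [2:1], [2:1], [2:1], [2:1], [2:2], [2:2], [2:2], [2:2], [2:3]]


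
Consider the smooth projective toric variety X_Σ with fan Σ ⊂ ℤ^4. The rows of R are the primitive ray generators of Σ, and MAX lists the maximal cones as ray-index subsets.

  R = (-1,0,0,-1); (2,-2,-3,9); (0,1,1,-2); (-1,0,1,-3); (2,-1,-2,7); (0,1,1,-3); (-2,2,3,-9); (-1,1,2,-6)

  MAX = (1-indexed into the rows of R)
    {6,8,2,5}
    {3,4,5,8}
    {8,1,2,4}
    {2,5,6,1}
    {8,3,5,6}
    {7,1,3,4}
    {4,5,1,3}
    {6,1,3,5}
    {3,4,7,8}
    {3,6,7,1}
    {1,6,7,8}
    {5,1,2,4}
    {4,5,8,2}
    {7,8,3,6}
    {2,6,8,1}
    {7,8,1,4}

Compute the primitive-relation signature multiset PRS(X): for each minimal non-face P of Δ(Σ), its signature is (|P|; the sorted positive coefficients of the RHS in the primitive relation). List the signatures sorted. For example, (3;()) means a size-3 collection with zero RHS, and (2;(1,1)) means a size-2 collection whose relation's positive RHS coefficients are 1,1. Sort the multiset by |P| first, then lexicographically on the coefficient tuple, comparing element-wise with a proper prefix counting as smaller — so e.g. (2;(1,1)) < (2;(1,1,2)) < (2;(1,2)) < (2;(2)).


6 minimal non-faces of Δ(Σ) (on 8 rays):

  • {2,7}:  v_{2} + v_{7} = 0  ⟹  sig = (2;())
  • {2,3}:  v_{2} + v_{3} = v_{5}  ⟹  sig = (2;(1))
  • {4,6}:  v_{4} + v_{6} = v_{8}  ⟹  sig = (2;(1))
  • {5,7}:  v_{5} + v_{7} = v_{3}  ⟹  sig = (2;(1))
  • {1,5,8}:  v_{1} + v_{5} + v_{8} = 0  ⟹  sig = (3;())
  • {1,3,8}:  v_{1} + v_{3} + v_{8} = v_{7}  ⟹  sig = (3;(1))

Hence PRS(X_Σ) =
[(2;()), (2;(1)), (2;(1)), (2;(1)), (3;()), (3;(1))]


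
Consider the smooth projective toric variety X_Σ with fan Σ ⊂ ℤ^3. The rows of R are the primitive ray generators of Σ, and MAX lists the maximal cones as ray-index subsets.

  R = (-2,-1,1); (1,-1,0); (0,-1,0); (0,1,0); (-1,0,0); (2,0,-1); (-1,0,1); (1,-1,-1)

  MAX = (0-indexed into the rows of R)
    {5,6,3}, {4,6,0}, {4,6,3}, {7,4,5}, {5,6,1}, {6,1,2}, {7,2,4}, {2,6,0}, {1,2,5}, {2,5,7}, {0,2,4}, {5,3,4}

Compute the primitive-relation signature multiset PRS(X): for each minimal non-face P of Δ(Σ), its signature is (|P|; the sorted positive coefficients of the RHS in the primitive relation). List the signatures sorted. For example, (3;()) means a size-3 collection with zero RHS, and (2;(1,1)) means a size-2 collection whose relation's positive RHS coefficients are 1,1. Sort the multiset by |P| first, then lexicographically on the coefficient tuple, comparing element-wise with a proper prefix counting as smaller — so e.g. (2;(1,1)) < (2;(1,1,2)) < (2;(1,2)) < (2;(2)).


Minimal non-faces — 14 found among 8 rays, 12 max cones:

  • {2,3}:  v_{2} + v_{3} = 0  ⟹  sig = (2;())
  • {0,5}:  v_{0} + v_{5} = v_{2}  ⟹  sig = (2;(1))
  • {1,4}:  v_{1} + v_{4} = v_{2}  ⟹  sig = (2;(1))
  • {6,7}:  v_{6} + v_{7} = v_{2}  ⟹  sig = (2;(1))
  • {0,3}:  v_{0} + v_{3} = v_{4} + v_{6}  ⟹  sig = (2;(1,1))
  • {1,3}:  v_{1} + v_{3} = v_{5} + v_{6}  ⟹  sig = (2;(1,1))
  • {3,7}:  v_{3} + v_{7} = v_{4} + v_{5}  ⟹  sig = (2;(1,1))
  • {0,1}:  v_{0} + v_{1} = 2·v_{2} + v_{6}  ⟹  sig = (2;(1,2))
  • {0,7}:  v_{0} + v_{7} = 2·v_{2} + v_{4}  ⟹  sig = (2;(1,2))
  • {1,7}:  v_{1} + v_{7} = 2·v_{2} + v_{5}  ⟹  sig = (2;(1,2))
  • {4,5,6}:  v_{4} + v_{5} + v_{6} = 0  ⟹  sig = (3;())
  • {2,4,5}:  v_{2} + v_{4} + v_{5} = v_{7}  ⟹  sig = (3;(1))
  • {2,4,6}:  v_{2} + v_{4} + v_{6} = v_{0}  ⟹  sig = (3;(1))
  • {2,5,6}:  v_{2} + v_{5} + v_{6} = v_{1}  ⟹  sig = (3;(1))

Hence PRS(X_Σ) =
    |P|=2: 10 collections, coeffs (), (1), (1), (1), (1,1), (1,1), (1,1), (1,2), (1,2), (1,2)
    |P|=3: 4 collections, coeffs (), (1), (1), (1)


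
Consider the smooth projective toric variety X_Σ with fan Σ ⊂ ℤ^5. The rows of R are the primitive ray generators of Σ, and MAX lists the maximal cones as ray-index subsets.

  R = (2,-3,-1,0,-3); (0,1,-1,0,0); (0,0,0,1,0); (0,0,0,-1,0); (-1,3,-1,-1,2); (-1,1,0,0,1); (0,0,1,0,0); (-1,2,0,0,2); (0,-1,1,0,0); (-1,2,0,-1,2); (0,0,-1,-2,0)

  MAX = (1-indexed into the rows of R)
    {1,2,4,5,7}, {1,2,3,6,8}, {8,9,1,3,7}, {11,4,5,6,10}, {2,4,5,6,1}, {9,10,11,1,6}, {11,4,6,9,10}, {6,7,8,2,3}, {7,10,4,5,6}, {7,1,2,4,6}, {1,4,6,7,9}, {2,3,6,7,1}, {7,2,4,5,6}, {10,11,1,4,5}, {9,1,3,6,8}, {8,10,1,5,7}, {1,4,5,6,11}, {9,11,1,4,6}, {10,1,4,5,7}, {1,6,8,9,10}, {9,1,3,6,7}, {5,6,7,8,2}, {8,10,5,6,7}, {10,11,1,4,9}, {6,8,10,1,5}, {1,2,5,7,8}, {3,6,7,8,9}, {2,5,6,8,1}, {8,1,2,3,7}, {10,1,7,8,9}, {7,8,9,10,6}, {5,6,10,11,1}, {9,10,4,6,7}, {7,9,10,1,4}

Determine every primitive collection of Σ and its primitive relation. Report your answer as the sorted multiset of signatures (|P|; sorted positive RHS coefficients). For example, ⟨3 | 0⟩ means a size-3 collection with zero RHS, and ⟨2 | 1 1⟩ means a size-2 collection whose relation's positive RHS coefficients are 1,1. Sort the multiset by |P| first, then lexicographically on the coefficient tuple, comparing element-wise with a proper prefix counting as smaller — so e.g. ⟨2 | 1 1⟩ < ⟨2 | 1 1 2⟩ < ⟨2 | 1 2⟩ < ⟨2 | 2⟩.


15 collections generate NE(X_Σ); each relation:

  • {2,9}:  v_{2} + v_{9} = 0  →  sig = ⟨2 | 0⟩
  • {3,4}:  v_{3} + v_{4} = 0  →  sig = ⟨2 | 0⟩
  • {2,10}:  v_{2} + v_{10} = v_{5}  →  sig = ⟨2 | 1⟩
  • {3,10}:  v_{3} + v_{10} = v_{8}  →  sig = ⟨2 | 1⟩
  • {4,8}:  v_{4} + v_{8} = v_{10}  →  sig = ⟨2 | 1⟩
  • {5,9}:  v_{5} + v_{9} = v_{10}  →  sig = ⟨2 | 1⟩
  • {3,5}:  v_{3} + v_{5} = v_{2} + v_{8}  →  sig = ⟨2 | 1 1⟩
  • {3,11}:  v_{3} + v_{11} = v_{1} + v_{6} + v_{10}  →  sig = ⟨2 | 1 1 1⟩
  • {2,11}:  v_{2} + v_{11} = v_{1} + v_{4} + v_{5} + v_{6}  →  sig = ⟨2 | 1 1 1 1⟩
  • {8,11}:  v_{8} + v_{11} = v_{1} + v_{6} + 2·v_{10}  →  sig = ⟨2 | 1 1 2⟩
  • {7,11}:  v_{7} + v_{11} = 2·v_{4}  →  sig = ⟨2 | 2⟩
  • {1,6,7,8}:  v_{1} + v_{6} + v_{7} + v_{8} = 0  →  sig = ⟨4 | 0⟩
  • {1,4,6,10}:  v_{1} + v_{4} + v_{6} + v_{10} = v_{11}  →  sig = ⟨4 | 1⟩
  • {1,6,7,10}:  v_{1} + v_{6} + v_{7} + v_{10} = v_{4}  →  sig = ⟨4 | 1⟩
  • {1,5,6,7}:  v_{1} + v_{5} + v_{6} + v_{7} = v_{2} + v_{4}  →  sig = ⟨4 | 1 1⟩

so the primitive-relation signature multiset is
    |P|=2: 11 collections, coeffs (), (), (1), (1), (1), (1), (1,1), (1,1,1), (1,1,1,1), (1,1,2), (2)
    |P|=4: 4 collections, coeffs (), (1), (1), (1,1)


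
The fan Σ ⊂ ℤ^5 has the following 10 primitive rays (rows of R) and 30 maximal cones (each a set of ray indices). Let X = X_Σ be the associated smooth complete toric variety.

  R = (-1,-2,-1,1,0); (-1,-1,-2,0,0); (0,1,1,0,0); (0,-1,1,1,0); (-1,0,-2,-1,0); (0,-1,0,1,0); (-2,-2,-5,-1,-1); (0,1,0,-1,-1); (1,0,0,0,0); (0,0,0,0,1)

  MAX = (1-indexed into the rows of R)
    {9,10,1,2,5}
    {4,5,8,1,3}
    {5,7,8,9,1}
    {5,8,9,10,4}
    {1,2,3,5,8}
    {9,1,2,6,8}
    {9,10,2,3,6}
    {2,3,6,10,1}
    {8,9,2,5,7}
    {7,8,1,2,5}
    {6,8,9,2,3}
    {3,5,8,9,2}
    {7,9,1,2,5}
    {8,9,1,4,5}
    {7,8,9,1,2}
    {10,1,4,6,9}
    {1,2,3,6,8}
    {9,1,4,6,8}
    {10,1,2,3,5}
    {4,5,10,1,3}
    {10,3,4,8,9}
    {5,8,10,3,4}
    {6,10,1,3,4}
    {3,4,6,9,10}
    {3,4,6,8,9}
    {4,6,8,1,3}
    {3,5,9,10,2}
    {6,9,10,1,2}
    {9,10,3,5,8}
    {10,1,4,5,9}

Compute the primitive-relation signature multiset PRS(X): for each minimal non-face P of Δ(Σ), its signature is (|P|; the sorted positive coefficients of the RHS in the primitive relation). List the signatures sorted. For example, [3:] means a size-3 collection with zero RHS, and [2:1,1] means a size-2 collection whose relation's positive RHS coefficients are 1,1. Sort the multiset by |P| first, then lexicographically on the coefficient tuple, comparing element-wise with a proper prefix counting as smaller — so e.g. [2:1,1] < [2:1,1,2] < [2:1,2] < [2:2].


The 12 primitive collections of Σ (r=10, n=5):

  P = {2,4}:  v_{2} + v_{4} = v_{1} ; sig = [2:1]
  P = {5,6}:  v_{5} + v_{6} = v_{2} ; sig = [2:1]
  P = {4,7}:  v_{4} + v_{7} = 2·v_{1} + v_{5} + v_{8} + v_{9} ; sig = [2:1,1,1,2]
  P = {6,7}:  v_{6} + v_{7} = v_{1} + 2·v_{2} + v_{8} + v_{9} ; sig = [2:1,1,1,2]
  P = {7,10}:  v_{7} + v_{10} = v_{1} + 2·v_{5} + v_{9} ; sig = [2:1,1,2]
  P = {3,7}:  v_{3} + v_{7} = 2·v_{2} + v_{8} ; sig = [2:1,2]
  P = {6,8,10}:  v_{6} + v_{8} + v_{10} = 0 ; sig = [3:]
  P = {1,3,9}:  v_{1} + v_{3} + v_{9} = v_{6} ; sig = [3:1]
  P = {2,8,10}:  v_{2} + v_{8} + v_{10} = v_{5} ; sig = [3:1]
  P = {1,8,10}:  v_{1} + v_{8} + v_{10} = v_{4} + v_{5} ; sig = [3:1,1]
  P = {3,4,5,9}:  v_{3} + v_{4} + v_{5} + v_{9} = 0 ; sig = [4:]
  P = {1,2,5,8,9}:  v_{1} + v_{2} + v_{5} + v_{8} + v_{9} = v_{7} ; sig = [5:1]

so the primitive-relation signature multiset is
{ [2:1] ×2,  [2:1,1,1,2] ×2,  [2:1,1,2],  [2:1,2],  [3:],  [3:1] ×2,  [3:1,1],  [4:],  [5:1] }
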